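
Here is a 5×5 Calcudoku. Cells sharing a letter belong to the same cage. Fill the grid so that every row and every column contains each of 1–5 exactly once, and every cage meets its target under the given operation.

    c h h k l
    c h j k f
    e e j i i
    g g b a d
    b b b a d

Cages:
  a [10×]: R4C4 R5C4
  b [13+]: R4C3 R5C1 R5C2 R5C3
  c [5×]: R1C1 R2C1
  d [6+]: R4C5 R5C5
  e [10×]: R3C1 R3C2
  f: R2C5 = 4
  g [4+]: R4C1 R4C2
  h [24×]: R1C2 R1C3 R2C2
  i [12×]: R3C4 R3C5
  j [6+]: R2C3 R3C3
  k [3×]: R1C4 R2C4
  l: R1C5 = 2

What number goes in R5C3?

Cage l is given, so R1C5 = 2.
F is a freebie, leaving R2C5 = 4.
4 is placed in column 5, leaving R3C5 = 3.
Cage h has product 24, which forces R2C2 = 2.
Column 2 already has 2, so R3C2 = 5.
Row 3 already has 3, which forces R3C4 = 4.
Cage j's pair has sum 6, which forces R2C3 = 5.
Row 3 now contains 5, so R3C1 = 2.
Row 3 now contains 4, leaving R3C3 = 1.
Cage c needs two cells with product 5, which forces R1C1 = 5.
5 is placed in row 2, leaving R2C1 = 1.
Row 2 now contains 1, leaving R2C4 = 3.
Column 1 already has 1, so R4C1 = 3.
3 is placed in row 4, leaving R4C2 = 1.
3 is placed in row 4; hence R4C3 = 4.
Row 4 already has 1; hence R4C5 = 5.
Column 1 already has 3; hence R5C1 = 4.
Row 5 already has 4; hence R5C2 = 3.
Row 5 already has 3; hence R5C3 = 2.
Row 5 now contains 2; hence R5C4 = 5.
5 is placed in column 5, leaving R5C5 = 1.
3 is placed in column 2, leaving R1C2 = 4.
4 is placed in column 3, so R1C3 = 3.
Column 4 already has 3, so R1C4 = 1.
5 is placed in row 4, which forces R4C4 = 2.
The full grid is 5 4 3 1 2 / 1 2 5 3 4 / 2 5 1 4 3 / 3 1 4 2 5 / 4 3 2 5 1.

2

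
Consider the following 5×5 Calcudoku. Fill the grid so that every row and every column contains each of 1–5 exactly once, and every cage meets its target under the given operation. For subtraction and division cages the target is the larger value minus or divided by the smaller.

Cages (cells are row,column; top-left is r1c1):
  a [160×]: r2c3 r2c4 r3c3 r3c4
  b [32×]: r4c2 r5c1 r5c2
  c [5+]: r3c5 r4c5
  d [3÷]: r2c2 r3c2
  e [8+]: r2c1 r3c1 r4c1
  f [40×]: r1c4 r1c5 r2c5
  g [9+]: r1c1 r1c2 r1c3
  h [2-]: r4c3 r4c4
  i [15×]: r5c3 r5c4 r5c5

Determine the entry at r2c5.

Cage b has product 32, which forces r4c2 = 4.
Cage b needs product 32; hence r5c1 = 4.
Cage b has product 32, which forces r5c2 = 2.
The only place for 3 in row 2 is r2c2.
Column 2 now contains 3, leaving r3c2 = 1.
Column 2 already has 1; hence r1c2 = 5.
The 3 cells of cage f must have product 40, so r2c5 = 5.
Row 2 needs a 1, and only r2c1 is open for it.
Column 1 already has 1, so r1c1 = 3.
Cage g needs sum 9, which forces r1c3 = 1.
The only place for 3 in row 3 is r3c5.
Cage c needs two cells with sum 5, leaving r4c5 = 2.
Column 5 now contains 3, so r5c5 = 1.
Cage f needs product 40, which forces r1c4 = 2.
2 is placed in column 5; hence r1c5 = 4.
Column 4 already has 2, which forces r2c4 = 4.
Cage e has sum 8, so r3c1 = 2.
4 is placed in column 4, leaving r3c4 = 5.
2 is placed in row 4; hence r4c1 = 5.
Row 4 already has 5, which forces r4c3 = 3.
3 is placed in row 4, leaving r4c4 = 1.
Column 3 already has 3, which forces r5c3 = 5.
Column 4 already has 5, which forces r5c4 = 3.
Row 2 already has 4; hence r2c3 = 2.
5 is placed in row 3, leaving r3c3 = 4.
The full grid is 3 5 1 2 4 / 1 3 2 4 5 / 2 1 4 5 3 / 5 4 3 1 2 / 4 2 5 3 1.

5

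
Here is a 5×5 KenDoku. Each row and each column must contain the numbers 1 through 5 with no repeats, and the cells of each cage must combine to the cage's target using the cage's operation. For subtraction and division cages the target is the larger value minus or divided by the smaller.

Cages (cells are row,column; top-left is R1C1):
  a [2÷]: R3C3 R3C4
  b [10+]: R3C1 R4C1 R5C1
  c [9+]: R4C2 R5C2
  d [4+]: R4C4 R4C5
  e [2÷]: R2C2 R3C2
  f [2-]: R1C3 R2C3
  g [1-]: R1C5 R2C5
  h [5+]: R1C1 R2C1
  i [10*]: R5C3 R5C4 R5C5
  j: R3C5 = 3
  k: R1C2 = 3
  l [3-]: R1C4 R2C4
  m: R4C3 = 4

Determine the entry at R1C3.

Cage k is a single given cell, so R1C2 = 3.
J is a freebie, which forces R3C5 = 3.
Cage m is given, leaving R4C3 = 4.
Column 5 already has 3; hence R4C5 = 1.
Cage f's pair has difference 2; hence R2C3 = 3.
4 is placed in row 4, so R4C2 = 5.
Row 4 now contains 1, so R4C4 = 3.
The two cells of cage c must have sum 9; hence R5C2 = 4.
Cage b needs sum 10, leaving R3C1 = 5.
Row 4 already has 3, which forces R4C1 = 2.
Cage b needs sum 10, leaving R5C1 = 3.
In row 1, 2 can only go at R1C4, so R1C4 = 2.
Cage l's pair has difference 3, so R2C4 = 5.
Row 2 already has 5, so R2C5 = 4.
The two cells of cage a must have quotient 2, leaving R3C3 = 2.
Column 4 already has 5, which forces R5C4 = 1.
Cage h needs two cells with sum 5; hence R1C1 = 4.
Column 5 now contains 4, which forces R1C5 = 5.
4 is placed in row 2; hence R2C1 = 1.
Cage e's pair has quotient 2; hence R2C2 = 2.
Row 3 now contains 2, leaving R3C2 = 1.
1 is placed in column 4, leaving R3C4 = 4.
Row 5 already has 1, leaving R5C3 = 5.
The 3 cells of cage i must have product 10, leaving R5C5 = 2.
Row 1 already has 5, which forces R1C3 = 1.
Completed grid: 4 3 1 2 5 / 1 2 3 5 4 / 5 1 2 4 3 / 2 5 4 3 1 / 3 4 5 1 2.

1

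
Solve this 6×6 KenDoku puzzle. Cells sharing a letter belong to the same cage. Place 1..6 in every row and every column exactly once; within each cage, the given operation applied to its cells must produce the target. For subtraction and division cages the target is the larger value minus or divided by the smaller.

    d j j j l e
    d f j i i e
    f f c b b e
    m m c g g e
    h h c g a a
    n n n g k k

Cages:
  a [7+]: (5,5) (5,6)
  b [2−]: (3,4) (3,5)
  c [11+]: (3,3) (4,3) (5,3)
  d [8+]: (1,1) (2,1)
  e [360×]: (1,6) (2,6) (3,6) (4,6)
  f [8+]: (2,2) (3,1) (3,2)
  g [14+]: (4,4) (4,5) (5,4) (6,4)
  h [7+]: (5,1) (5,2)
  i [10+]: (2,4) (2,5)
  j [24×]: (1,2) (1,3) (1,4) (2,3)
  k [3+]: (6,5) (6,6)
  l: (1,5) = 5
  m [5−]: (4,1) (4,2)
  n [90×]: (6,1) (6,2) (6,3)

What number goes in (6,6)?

2

Cage l is a single given cell; hence (1,5) = 5.
The only place for 4 in row 6 is (6,4).
4 is placed in column 4, so (2,4) = 6.
Cage i needs two cells with sum 10; hence (2,5) = 4.
The only place for 2 in column 6 is (6,6).
Row 6 already has 2, leaving (6,5) = 1.
1 is placed in column 5, so (3,5) = 3.
In column 4, 2 can only go at (1,4), so (1,4) = 2.
Column 6 needs a 1, and only (5,6) is open for it.
Cage a needs two cells with sum 7, leaving (5,5) = 6.
6 is placed in column 5, leaving (4,5) = 2.
Column 4 needs a 1, and only (3,4) is open for it.
The only place for 1 in column 1 is (4,1).
1 is placed in row 4; hence (4,2) = 6.
The only place for 4 in column 1 is (5,1).
Cage h's pair has sum 7, which forces (5,2) = 3.
3 is placed in row 5, leaving (5,4) = 5.
3 is placed in column 2; hence (6,2) = 5.
Column 4 already has 5; hence (4,4) = 3.
Row 5 already has 5, leaving (5,3) = 2.
The only place for 6 in row 3 is (3,6).
In row 1, 6 can only go at (1,1), so (1,1) = 6.
Cage d's pair has sum 8, so (2,1) = 2.
Row 2 now contains 2, so (2,2) = 1.
Row 2 now contains 1, leaving (2,3) = 3.
3 is placed in row 2; hence (2,6) = 5.
Column 1 already has 2; hence (3,1) = 5.
Row 3 already has 5; hence (3,3) = 4.
Column 3 now contains 4, so (4,3) = 5.
5 is placed in column 6, so (4,6) = 4.
Column 1 now contains 6, which forces (6,1) = 3.
The 3 cells of cage n must have product 90, which forces (6,3) = 6.
Column 2 now contains 1, so (1,2) = 4.
Column 3 now contains 4; hence (1,3) = 1.
4 is placed in column 6, so (1,6) = 3.
4 is placed in row 3; hence (3,2) = 2.
Completed grid: 6 4 1 2 5 3 / 2 1 3 6 4 5 / 5 2 4 1 3 6 / 1 6 5 3 2 4 / 4 3 2 5 6 1 / 3 5 6 4 1 2.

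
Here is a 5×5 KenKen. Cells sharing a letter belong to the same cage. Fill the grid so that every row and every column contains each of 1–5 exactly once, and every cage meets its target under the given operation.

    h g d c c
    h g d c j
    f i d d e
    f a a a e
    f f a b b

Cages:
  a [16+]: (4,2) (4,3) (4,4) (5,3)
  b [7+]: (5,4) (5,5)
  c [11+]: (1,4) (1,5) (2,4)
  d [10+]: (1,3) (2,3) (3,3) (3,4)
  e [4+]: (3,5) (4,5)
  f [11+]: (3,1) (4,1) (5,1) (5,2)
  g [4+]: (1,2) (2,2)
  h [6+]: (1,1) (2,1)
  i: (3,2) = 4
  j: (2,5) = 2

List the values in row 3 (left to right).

Cage j is given; hence (2,5) = 2.
Cage i is given, which forces (3,2) = 4.
In row 5, 1 can only go at (5,1), so (5,1) = 1.
Cage h needs two cells with sum 6, leaving (1,1) = 2.
Cage h's pair has sum 6; hence (2,1) = 4.
Row 2 now contains 4, so (2,4) = 5.
The 3 cells of cage c must have sum 11; hence (1,4) = 1.
Cage c needs sum 11, leaving (1,5) = 5.
Cage a needs sum 16, which forces (4,2) = 5.
The 4 cells of cage f must have sum 11; hence (5,2) = 2.
Row 5 now contains 2, which forces (5,4) = 3.
5 is placed in column 5; hence (5,5) = 4.
Row 1 already has 1, so (1,2) = 3.
Cage d needs sum 10, which forces (1,3) = 4.
Cage g needs two cells with sum 4, leaving (2,2) = 1.
Row 2 already has 1; hence (2,3) = 3.
Cage f has sum 11; hence (3,1) = 5.
3 is placed in column 3, which forces (3,3) = 1.
Column 4 now contains 3, so (3,4) = 2.
Row 3 already has 1, so (3,5) = 3.
Row 4 now contains 5; hence (4,1) = 3.
Column 3 already has 4, leaving (4,3) = 2.
2 is placed in column 4, so (4,4) = 4.
Column 5 already has 3, leaving (4,5) = 1.
4 is placed in row 5; hence (5,3) = 5.
The full grid is 2 3 4 1 5 / 4 1 3 5 2 / 5 4 1 2 3 / 3 5 2 4 1 / 1 2 5 3 4.

5 4 1 2 3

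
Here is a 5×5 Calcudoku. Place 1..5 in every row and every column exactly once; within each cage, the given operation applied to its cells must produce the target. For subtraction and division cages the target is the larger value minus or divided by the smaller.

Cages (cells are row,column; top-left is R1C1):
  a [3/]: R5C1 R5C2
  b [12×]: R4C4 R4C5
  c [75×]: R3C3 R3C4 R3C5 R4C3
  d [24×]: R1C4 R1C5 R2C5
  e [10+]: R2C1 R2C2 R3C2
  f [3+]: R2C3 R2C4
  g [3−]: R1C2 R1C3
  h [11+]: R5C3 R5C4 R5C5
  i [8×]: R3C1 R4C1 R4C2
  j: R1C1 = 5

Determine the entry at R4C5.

3

Cage j is a single given cell, leaving R1C1 = 5.
Cage c has product 75, so R4C3 = 5.
In row 2, 5 can only go at R2C2, so R2C2 = 5.
In column 3, 3 can only go at R3C3, so R3C3 = 3.
The only place for 3 in column 2 is R5C2.
3 is placed in row 5, so R5C1 = 1.
The 3 cells of cage i must have product 8; hence R4C2 = 1.
1 is placed in column 2, which forces R1C2 = 4.
Cage g needs two cells with difference 3, which forces R1C3 = 1.
Cage e needs sum 10, leaving R2C1 = 3.
Column 3 already has 1; hence R2C3 = 2.
2 is placed in row 2, leaving R2C4 = 1.
2 is placed in row 2, so R2C5 = 4.
1 is placed in column 2; hence R3C2 = 2.
Column 4 now contains 1, which forces R3C4 = 5.
Row 3 already has 5, which forces R3C5 = 1.
Column 5 now contains 4, which forces R4C5 = 3.
Column 3 now contains 2, leaving R5C3 = 4.
4 is placed in row 5, so R5C4 = 2.
Row 5 already has 2, which forces R5C5 = 5.
Column 4 now contains 2, so R1C4 = 3.
Column 5 already has 3, so R1C5 = 2.
Row 3 now contains 2, which forces R3C1 = 4.
The 3 cells of cage i must have product 8; hence R4C1 = 2.
3 is placed in row 4, which forces R4C4 = 4.
Filled in: 5 4 1 3 2 / 3 5 2 1 4 / 4 2 3 5 1 / 2 1 5 4 3 / 1 3 4 2 5.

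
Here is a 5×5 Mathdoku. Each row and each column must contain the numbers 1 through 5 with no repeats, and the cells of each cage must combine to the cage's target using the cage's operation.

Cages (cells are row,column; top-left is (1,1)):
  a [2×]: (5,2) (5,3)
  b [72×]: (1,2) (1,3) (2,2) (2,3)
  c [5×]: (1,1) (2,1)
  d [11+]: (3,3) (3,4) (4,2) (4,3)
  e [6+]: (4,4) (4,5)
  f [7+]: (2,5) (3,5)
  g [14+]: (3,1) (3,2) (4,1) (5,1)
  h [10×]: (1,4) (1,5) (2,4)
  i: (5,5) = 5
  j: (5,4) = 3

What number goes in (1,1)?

J is a freebie; hence (5,4) = 3.
I is a freebie, so (5,5) = 5.
In row 5, 4 can only go at (5,1), so (5,1) = 4.
Cage g has sum 14, so (3,2) = 5.
In column 3, 5 can only go at (4,3), so (4,3) = 5.
Row 4 already has 5, which forces (4,4) = 4.
Cage e needs two cells with sum 6, leaving (4,5) = 2.
Column 5 now contains 2, so (1,5) = 1.
The 4 cells of cage g must have sum 14; hence (3,1) = 2.
Row 3 already has 2; hence (3,4) = 1.
Row 4 now contains 2, which forces (4,1) = 3.
Row 4 now contains 3; hence (4,2) = 1.
Column 2 already has 1, which forces (5,2) = 2.
Row 5 already has 2; hence (5,3) = 1.
1 is placed in row 1; hence (1,1) = 5.
5 is placed in row 1; hence (1,4) = 2.
The two cells of cage c must have product 5; hence (2,1) = 1.
Column 4 already has 2, leaving (2,4) = 5.
The 4 cells of cage d must have sum 11, leaving (3,3) = 4.
Row 3 now contains 4, which forces (3,5) = 3.
The 4 cells of cage b must have product 72, which forces (1,2) = 4.
Row 1 already has 2; hence (1,3) = 3.
Cage b needs product 72, leaving (2,2) = 3.
The 4 cells of cage b must have product 72; hence (2,3) = 2.
Column 5 now contains 3, so (2,5) = 4.
Completed grid: 5 4 3 2 1 / 1 3 2 5 4 / 2 5 4 1 3 / 3 1 5 4 2 / 4 2 1 3 5.

5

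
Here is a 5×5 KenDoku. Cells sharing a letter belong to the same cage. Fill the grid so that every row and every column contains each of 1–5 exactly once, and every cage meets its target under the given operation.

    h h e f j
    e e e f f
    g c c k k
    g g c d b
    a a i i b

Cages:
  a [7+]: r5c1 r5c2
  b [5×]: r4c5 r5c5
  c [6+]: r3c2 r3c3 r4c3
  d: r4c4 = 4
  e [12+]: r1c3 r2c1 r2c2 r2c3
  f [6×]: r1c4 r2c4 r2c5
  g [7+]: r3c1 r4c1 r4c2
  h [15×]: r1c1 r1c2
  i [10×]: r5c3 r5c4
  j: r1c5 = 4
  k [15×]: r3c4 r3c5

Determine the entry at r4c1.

Cage j is given; hence r1c5 = 4.
Cage d is a single given cell, which forces r4c4 = 4.
The only place for 1 in row 5 is r5c5.
1 is placed in column 5, leaving r4c5 = 5.
The two cells of cage k must have product 15, leaving r3c4 = 5.
Column 5 already has 5, which forces r3c5 = 3.
5 is placed in column 4; hence r5c4 = 2.
3 is placed in column 5, which forces r2c5 = 2.
2 is placed in row 5; hence r5c3 = 5.
In row 1, 1 can only go at r1c4, so r1c4 = 1.
1 is placed in column 4, which forces r2c4 = 3.
The 4 cells of cage e must have sum 12, which forces r1c3 = 2.
The only place for 3 in column 3 is r4c3.
Cage g needs sum 7; hence r3c1 = 4.
Cage c has sum 6, leaving r3c2 = 2.
Cage c needs sum 6, so r3c3 = 1.
2 is placed in column 2; hence r4c2 = 1.
Column 1 now contains 4, which forces r5c1 = 3.
Row 5 already has 3, which forces r5c2 = 4.
Column 1 already has 3, leaving r1c1 = 5.
The two cells of cage h must have product 15, so r1c2 = 3.
The 4 cells of cage e must have sum 12, so r2c1 = 1.
Column 2 already has 4, so r2c2 = 5.
1 is placed in column 3, so r2c3 = 4.
1 is placed in row 4, which forces r4c1 = 2.
The full grid is 5 3 2 1 4 / 1 5 4 3 2 / 4 2 1 5 3 / 2 1 3 4 5 / 3 4 5 2 1.

2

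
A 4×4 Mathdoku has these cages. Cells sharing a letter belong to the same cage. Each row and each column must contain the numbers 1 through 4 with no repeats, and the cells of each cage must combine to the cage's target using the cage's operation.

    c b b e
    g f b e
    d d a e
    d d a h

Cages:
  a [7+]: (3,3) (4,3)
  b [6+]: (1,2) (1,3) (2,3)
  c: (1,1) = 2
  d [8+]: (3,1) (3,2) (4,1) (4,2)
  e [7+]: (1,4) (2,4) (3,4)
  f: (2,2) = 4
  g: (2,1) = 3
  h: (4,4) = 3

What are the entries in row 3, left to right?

Cage c is given; hence (1,1) = 2.
Cage g is a single given cell, leaving (2,1) = 3.
Cage f is a single given cell, leaving (2,2) = 4.
H is a freebie, leaving (4,4) = 3.
Cage a needs two cells with sum 7, which forces (3,3) = 3.
Row 4 already has 3; hence (4,3) = 4.
Cage b has sum 6, which forces (1,2) = 3.
Column 3 already has 4, so (1,3) = 1.
1 is placed in row 1, so (1,4) = 4.
The 3 cells of cage b must have sum 6, so (2,3) = 2.
Row 2 now contains 2; hence (2,4) = 1.
The 4 cells of cage d must have sum 8, which forces (3,1) = 4.
The 4 cells of cage d must have sum 8, so (3,2) = 1.
Column 4 now contains 1, which forces (3,4) = 2.
4 is placed in row 4; hence (4,1) = 1.
Cage d needs sum 8, leaving (4,2) = 2.
Filled in: 2 3 1 4 / 3 4 2 1 / 4 1 3 2 / 1 2 4 3.

4 1 3 2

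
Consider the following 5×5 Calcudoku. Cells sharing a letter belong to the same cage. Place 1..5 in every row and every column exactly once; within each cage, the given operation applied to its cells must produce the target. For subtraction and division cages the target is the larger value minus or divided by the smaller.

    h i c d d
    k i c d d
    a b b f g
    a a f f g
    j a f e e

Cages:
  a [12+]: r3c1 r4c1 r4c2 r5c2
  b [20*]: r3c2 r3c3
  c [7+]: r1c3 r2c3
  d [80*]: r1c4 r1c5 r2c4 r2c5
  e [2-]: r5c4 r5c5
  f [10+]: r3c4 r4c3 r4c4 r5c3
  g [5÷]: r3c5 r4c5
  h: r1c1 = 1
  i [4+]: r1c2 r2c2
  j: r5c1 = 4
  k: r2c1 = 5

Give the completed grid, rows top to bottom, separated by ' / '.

1 3 4 5 2 / 5 1 3 2 4 / 2 4 5 3 1 / 3 2 1 4 5 / 4 5 2 1 3

H is a freebie; hence r1c1 = 1.
1 is placed in row 1; hence r1c2 = 3.
K is a freebie, which forces r2c1 = 5.
3 is placed in column 2, so r2c2 = 1.
Cage j is a single given cell, so r5c1 = 4.
Row 1 needs a 4, and only r1c3 is open for it.
Cage c's pair has sum 7, so r2c3 = 3.
Cage b's pair has product 20, which forces r3c2 = 4.
Column 3 already has 4; hence r3c3 = 5.
5 is placed in row 3, leaving r3c5 = 1.
Column 5 already has 1, so r4c5 = 5.
5 is placed in column 5, which forces r5c5 = 3.
The 4 cells of cage d must have product 80; hence r1c4 = 5.
5 is placed in column 5; hence r1c5 = 2.
The 4 cells of cage d must have product 80; hence r2c4 = 2.
Cage d has product 80; hence r2c5 = 4.
Cage a needs sum 12, leaving r3c1 = 2.
Cage f needs sum 10, which forces r3c4 = 3.
The 4 cells of cage a must have sum 12, leaving r4c1 = 3.
Row 4 already has 5; hence r4c2 = 2.
Row 4 now contains 2; hence r4c3 = 1.
Cage f has sum 10, which forces r4c4 = 4.
Cage a has sum 12, so r5c2 = 5.
Column 3 now contains 1; hence r5c3 = 2.
Column 4 now contains 5, so r5c4 = 1.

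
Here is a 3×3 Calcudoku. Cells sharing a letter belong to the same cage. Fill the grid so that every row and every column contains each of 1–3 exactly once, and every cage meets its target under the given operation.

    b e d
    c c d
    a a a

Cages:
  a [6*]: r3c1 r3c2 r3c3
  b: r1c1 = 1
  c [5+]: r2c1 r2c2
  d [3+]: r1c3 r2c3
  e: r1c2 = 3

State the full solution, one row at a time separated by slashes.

1 3 2 / 3 2 1 / 2 1 3

B is a freebie, leaving r1c1 = 1.
Cage e is given, leaving r1c2 = 3.
Row 1 already has 1, which forces r1c3 = 2.
Column 2 now contains 3, so r2c2 = 2.
Column 3 now contains 2; hence r2c3 = 1.
Column 2 already has 2, leaving r3c2 = 1.
Column 3 already has 1, which forces r3c3 = 3.
Row 2 now contains 2, leaving r2c1 = 3.
Row 3 now contains 3, leaving r3c1 = 2.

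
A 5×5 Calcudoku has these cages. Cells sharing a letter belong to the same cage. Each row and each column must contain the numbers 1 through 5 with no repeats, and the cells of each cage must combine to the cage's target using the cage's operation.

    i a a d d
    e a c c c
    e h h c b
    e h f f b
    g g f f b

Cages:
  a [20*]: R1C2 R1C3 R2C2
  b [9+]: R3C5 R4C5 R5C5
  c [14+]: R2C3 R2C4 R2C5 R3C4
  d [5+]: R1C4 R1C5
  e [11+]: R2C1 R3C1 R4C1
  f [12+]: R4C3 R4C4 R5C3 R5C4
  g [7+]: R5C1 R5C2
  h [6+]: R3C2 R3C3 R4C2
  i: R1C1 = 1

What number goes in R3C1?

I is a freebie, so R1C1 = 1.
Column 1 needs a 3, and only R5C1 is open for it.
The two cells of cage g must have sum 7, which forces R5C2 = 4.
Column 2 already has 4, leaving R1C2 = 5.
In row 1, 4 can only go at R1C3, so R1C3 = 4.
Cage a needs product 20; hence R2C2 = 1.
Cage h has sum 6, so R3C3 = 1.
The only place for 1 in row 4 is R4C5.
Cage b needs sum 9, so R3C5 = 3.
Cage b has sum 9, so R5C5 = 5.
The two cells of cage d must have sum 5, which forces R1C4 = 3.
3 is placed in column 5, leaving R1C5 = 2.
Column 5 now contains 2; hence R2C5 = 4.
3 is placed in row 3, so R3C2 = 2.
Cage h has sum 6, so R4C2 = 3.
Cage f has sum 12; hence R4C3 = 5.
Cage f needs sum 12, leaving R4C4 = 4.
5 is placed in row 5, which forces R5C3 = 2.
Cage f has sum 12; hence R5C4 = 1.
The 3 cells of cage e must have sum 11, which forces R2C1 = 5.
2 is placed in column 3, which forces R2C3 = 3.
Cage c has sum 14, so R2C4 = 2.
Cage e has sum 11, so R3C1 = 4.
4 is placed in column 4, so R3C4 = 5.
Row 4 already has 4, leaving R4C1 = 2.
Completed grid: 1 5 4 3 2 / 5 1 3 2 4 / 4 2 1 5 3 / 2 3 5 4 1 / 3 4 2 1 5.

4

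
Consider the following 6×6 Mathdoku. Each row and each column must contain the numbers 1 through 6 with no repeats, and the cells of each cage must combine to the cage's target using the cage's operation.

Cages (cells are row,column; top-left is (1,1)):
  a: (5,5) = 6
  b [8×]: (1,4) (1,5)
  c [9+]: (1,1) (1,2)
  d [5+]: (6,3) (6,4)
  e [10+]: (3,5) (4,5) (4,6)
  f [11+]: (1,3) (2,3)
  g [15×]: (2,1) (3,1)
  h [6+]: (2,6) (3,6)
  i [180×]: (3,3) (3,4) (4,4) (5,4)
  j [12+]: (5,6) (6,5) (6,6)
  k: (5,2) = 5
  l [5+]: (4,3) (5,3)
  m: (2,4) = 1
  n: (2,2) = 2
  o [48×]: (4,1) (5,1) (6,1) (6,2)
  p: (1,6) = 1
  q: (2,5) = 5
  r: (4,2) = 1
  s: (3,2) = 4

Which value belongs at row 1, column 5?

P is a freebie, so (1,6) = 1.
N is a freebie, leaving (2,2) = 2.
Cage m is given, which forces (2,4) = 1.
Q is a freebie, leaving (2,5) = 5.
5 is placed in row 2, which forces (2,6) = 4.
S is a freebie, so (3,2) = 4.
Cage r is a single given cell, so (4,2) = 1.
K is a freebie, leaving (5,2) = 5.
Cage a is given, so (5,5) = 6.
1 is placed in column 2, leaving (6,2) = 6.
The two cells of cage c must have sum 9, which forces (1,1) = 6.
Column 2 now contains 6, leaving (1,2) = 3.
The two cells of cage f must have sum 11, so (1,3) = 5.
5 is placed in row 2, leaving (2,1) = 3.
5 is placed in row 2, so (2,3) = 6.
Cage g's pair has product 15, leaving (3,1) = 5.
The two cells of cage h must have sum 6, leaving (3,6) = 2.
Cage j has sum 12, so (5,6) = 3.
The 3 cells of cage j must have sum 12, which forces (6,5) = 4.
Cage j needs sum 12, which forces (6,6) = 5.
Cage b's pair has product 8, leaving (1,4) = 4.
Column 5 now contains 4; hence (1,5) = 2.
Row 3 now contains 2; hence (3,3) = 3.
Cage i has product 180; hence (3,4) = 6.
Cage e has sum 10, which forces (3,5) = 1.
3 is placed in column 3, which forces (4,3) = 4.
The 4 cells of cage i must have product 180, which forces (4,4) = 5.
The 3 cells of cage e must have sum 10, which forces (4,5) = 3.
Column 6 now contains 5, leaving (4,6) = 6.
Cage i has product 180, so (5,4) = 2.
3 is placed in column 3, leaving (6,3) = 2.
Column 4 already has 2, which forces (6,4) = 3.
4 is placed in row 4, so (4,1) = 2.
The 4 cells of cage o must have product 48; hence (5,1) = 4.
Row 5 already has 2; hence (5,3) = 1.
Row 6 already has 2, so (6,1) = 1.
Completed grid: 6 3 5 4 2 1 / 3 2 6 1 5 4 / 5 4 3 6 1 2 / 2 1 4 5 3 6 / 4 5 1 2 6 3 / 1 6 2 3 4 5.

2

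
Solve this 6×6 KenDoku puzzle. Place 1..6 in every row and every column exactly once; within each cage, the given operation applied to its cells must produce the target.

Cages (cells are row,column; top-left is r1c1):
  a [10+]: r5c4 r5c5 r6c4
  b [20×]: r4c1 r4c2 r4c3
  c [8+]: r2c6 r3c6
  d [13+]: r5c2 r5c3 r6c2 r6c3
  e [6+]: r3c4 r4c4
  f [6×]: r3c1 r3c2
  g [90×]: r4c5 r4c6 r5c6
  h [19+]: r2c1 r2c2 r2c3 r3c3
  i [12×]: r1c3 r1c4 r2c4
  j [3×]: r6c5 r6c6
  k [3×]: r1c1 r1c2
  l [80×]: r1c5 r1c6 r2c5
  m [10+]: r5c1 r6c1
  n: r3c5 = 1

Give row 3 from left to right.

2 3 5 4 1 6

Cage l needs product 80, so r1c5 = 5.
The 3 cells of cage l must have product 80; hence r1c6 = 4.
The 3 cells of cage l must have product 80, which forces r2c5 = 4.
Cage n is given, which forces r3c5 = 1.
Column 5 now contains 1, so r6c5 = 3.
Row 6 already has 3; hence r6c6 = 1.
3 is placed in column 5, so r4c5 = 6.
Cage a needs sum 10, which forces r5c5 = 2.
In row 2, 1 can only go at r2c4, so r2c4 = 1.
The only place for 4 in row 3 is r3c4.
4 is placed in column 4, which forces r4c4 = 2.
Column 4 already has 2, so r6c4 = 5.
Cage i has product 12, leaving r1c3 = 2.
Column 4 already has 2, so r1c4 = 6.
Cage a has sum 10, so r5c4 = 3.
3 is placed in row 5, which forces r5c6 = 5.
Column 6 now contains 5; hence r4c6 = 3.
Cage d needs sum 13, so r6c2 = 2.
The two cells of cage f must have product 6, which forces r3c1 = 2.
Column 2 already has 2; hence r3c2 = 3.
Row 3 now contains 2; hence r3c6 = 6.
Cage k needs two cells with product 3, so r1c1 = 3.
Column 2 now contains 3, so r1c2 = 1.
Column 6 already has 6, leaving r2c6 = 2.
Row 3 already has 6, so r3c3 = 5.
The 4 cells of cage h must have sum 19; hence r2c3 = 3.
Cage d needs sum 13, which forces r5c3 = 1.
Cage b needs product 20, which forces r4c1 = 1.
Cage b needs product 20, which forces r4c2 = 5.
1 is placed in column 3; hence r4c3 = 4.
Column 3 already has 4, so r6c3 = 6.
Cage h needs sum 19, which forces r2c1 = 5.
5 is placed in column 2, leaving r2c2 = 6.
The two cells of cage m must have sum 10, leaving r5c1 = 6.
Cage d needs sum 13, so r5c2 = 4.
Row 6 already has 6, which forces r6c1 = 4.
Filled in: 3 1 2 6 5 4 / 5 6 3 1 4 2 / 2 3 5 4 1 6 / 1 5 4 2 6 3 / 6 4 1 3 2 5 / 4 2 6 5 3 1.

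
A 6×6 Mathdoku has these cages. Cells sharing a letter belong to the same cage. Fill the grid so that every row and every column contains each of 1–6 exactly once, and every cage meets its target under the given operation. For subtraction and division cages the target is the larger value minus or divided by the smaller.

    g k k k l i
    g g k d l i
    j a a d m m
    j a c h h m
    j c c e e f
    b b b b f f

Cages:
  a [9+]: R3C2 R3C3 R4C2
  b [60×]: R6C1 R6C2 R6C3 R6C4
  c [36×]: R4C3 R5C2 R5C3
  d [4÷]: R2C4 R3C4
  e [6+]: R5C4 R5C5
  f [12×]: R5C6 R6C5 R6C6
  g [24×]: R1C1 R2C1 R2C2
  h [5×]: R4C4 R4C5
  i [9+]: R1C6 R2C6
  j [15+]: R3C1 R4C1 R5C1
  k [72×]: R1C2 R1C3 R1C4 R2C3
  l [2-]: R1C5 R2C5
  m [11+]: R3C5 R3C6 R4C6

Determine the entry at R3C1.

6

{1, 4} are confined to R2C4 and R3C4 in column 4; hence R4C4 = 5.
Cage h's pair has product 5; hence R4C5 = 1.
5 is placed in column 4; hence R5C4 = 2.
Column 5 now contains 1, so R5C5 = 4.
The only place for 5 in row 5 is R5C1.
Cage g needs product 24, leaving R2C2 = 4.
Row 2 now contains 4; hence R2C4 = 1.
Column 4 now contains 1, so R3C4 = 4.
4 is placed in row 3, leaving R3C1 = 6.
6 is placed in row 3; hence R3C5 = 2.
Cage j has sum 15; hence R4C1 = 4.
Column 5 now contains 2, leaving R6C5 = 6.
Cage m has sum 11, so R3C6 = 3.
Cage a has sum 9, which forces R4C2 = 3.
Cage m needs sum 11; hence R4C6 = 6.
3 is placed in column 2, leaving R5C2 = 6.
The 3 cells of cage f must have product 12, leaving R5C6 = 1.
Cage b needs product 60; hence R6C1 = 1.
Cage b has product 60, leaving R6C2 = 5.
The 4 cells of cage b must have product 60, which forces R6C3 = 4.
Row 6 now contains 6, so R6C4 = 3.
The 3 cells of cage f must have product 12, which forces R6C6 = 2.
3 is placed in column 4, which forces R1C4 = 6.
Column 6 already has 6, leaving R1C6 = 4.
Column 6 already has 6; hence R2C6 = 5.
5 is placed in column 2, leaving R3C2 = 1.
Cage a has sum 9, which forces R3C3 = 5.
Row 4 already has 6; hence R4C3 = 2.
1 is placed in row 5, so R5C3 = 3.
Column 2 now contains 1; hence R1C2 = 2.
Column 3 already has 3; hence R1C3 = 1.
Cage l needs two cells with difference 2, so R1C5 = 5.
Column 3 already has 2; hence R2C3 = 6.
5 is placed in row 2, which forces R2C5 = 3.
Row 1 now contains 2; hence R1C1 = 3.
3 is placed in row 2; hence R2C1 = 2.
The full grid is 3 2 1 6 5 4 / 2 4 6 1 3 5 / 6 1 5 4 2 3 / 4 3 2 5 1 6 / 5 6 3 2 4 1 / 1 5 4 3 6 2.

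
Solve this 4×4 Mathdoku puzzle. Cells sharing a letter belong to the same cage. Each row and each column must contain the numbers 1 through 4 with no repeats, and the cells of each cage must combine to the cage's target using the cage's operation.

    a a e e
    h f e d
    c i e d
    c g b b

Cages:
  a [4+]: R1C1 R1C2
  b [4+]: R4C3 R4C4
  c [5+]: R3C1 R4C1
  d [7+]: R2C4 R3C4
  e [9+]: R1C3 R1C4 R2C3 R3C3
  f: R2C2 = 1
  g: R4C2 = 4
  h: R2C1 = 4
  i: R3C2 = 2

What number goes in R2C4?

3

H is a freebie, which forces R2C1 = 4.
F is a freebie, leaving R2C2 = 1.
Row 2 already has 4; hence R2C4 = 3.
I is a freebie, so R3C2 = 2.
Column 4 already has 3, so R3C4 = 4.
Cage g is a single given cell, so R4C2 = 4.
Column 4 already has 3, which forces R4C4 = 1.
The two cells of cage a must have sum 4; hence R1C1 = 1.
Column 2 already has 1, so R1C2 = 3.
Cage e has sum 9, leaving R1C3 = 4.
Column 4 now contains 1; hence R1C4 = 2.
Row 2 now contains 3, leaving R2C3 = 2.
Cage c's pair has sum 5, so R3C1 = 3.
Cage e needs sum 9, so R3C3 = 1.
Cage c needs two cells with sum 5, leaving R4C1 = 2.
Row 4 now contains 1; hence R4C3 = 3.
Filled in: 1 3 4 2 / 4 1 2 3 / 3 2 1 4 / 2 4 3 1.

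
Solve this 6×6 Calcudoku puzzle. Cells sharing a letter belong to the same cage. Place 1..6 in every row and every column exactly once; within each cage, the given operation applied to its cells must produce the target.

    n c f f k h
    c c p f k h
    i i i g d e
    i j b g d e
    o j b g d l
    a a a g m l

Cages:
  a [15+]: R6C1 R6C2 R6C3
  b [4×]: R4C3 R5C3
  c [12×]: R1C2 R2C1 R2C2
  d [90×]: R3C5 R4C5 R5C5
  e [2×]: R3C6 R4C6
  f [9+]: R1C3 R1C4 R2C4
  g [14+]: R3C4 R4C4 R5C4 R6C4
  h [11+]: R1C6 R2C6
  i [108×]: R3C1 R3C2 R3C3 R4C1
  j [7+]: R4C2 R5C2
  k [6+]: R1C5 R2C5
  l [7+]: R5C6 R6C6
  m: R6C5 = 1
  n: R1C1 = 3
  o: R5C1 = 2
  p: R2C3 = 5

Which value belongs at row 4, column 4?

5

N is a freebie, which forces R1C1 = 3.
P is a freebie, so R2C3 = 5.
Row 2 now contains 5; hence R2C6 = 6.
Column 1 already has 3, leaving R4C1 = 6.
Cage o is a single given cell, which forces R5C1 = 2.
Cage m is a single given cell, which forces R6C5 = 1.
Column 6 now contains 6; hence R1C6 = 5.
Column 1 already has 2, leaving R3C1 = 1.
1 is placed in row 3; hence R3C6 = 2.
2 is placed in column 6; hence R4C6 = 1.
Cage c has product 12, which forces R1C2 = 1.
1 is placed in column 1; hence R2C1 = 4.
The 3 cells of cage c must have product 12, which forces R2C2 = 3.
Row 2 now contains 4, which forces R2C5 = 2.
Column 2 now contains 3, which forces R3C2 = 6.
Row 3 already has 6; hence R3C3 = 3.
3 is placed in row 3, so R3C5 = 5.
Row 4 now contains 1, leaving R4C3 = 4.
Column 5 now contains 5, leaving R4C5 = 3.
The two cells of cage b must have product 4, so R5C3 = 1.
Column 5 now contains 3, which forces R5C5 = 6.
Column 1 now contains 4, so R6C1 = 5.
Row 6 already has 5, so R6C2 = 4.
4 is placed in column 3; hence R6C3 = 6.
Row 6 already has 4, which forces R6C6 = 3.
Column 3 now contains 6; hence R1C3 = 2.
Cage f has sum 9; hence R1C4 = 6.
Column 5 already has 2; hence R1C5 = 4.
Row 2 already has 2, which forces R2C4 = 1.
Row 3 already has 5, so R3C4 = 4.
4 is placed in row 4; hence R4C2 = 2.
The 4 cells of cage g must have sum 14; hence R4C4 = 5.
Column 2 already has 4, so R5C2 = 5.
Cage g has sum 14; hence R5C4 = 3.
3 is placed in column 6, which forces R5C6 = 4.
Row 6 already has 3, which forces R6C4 = 2.
Completed grid: 3 1 2 6 4 5 / 4 3 5 1 2 6 / 1 6 3 4 5 2 / 6 2 4 5 3 1 / 2 5 1 3 6 4 / 5 4 6 2 1 3.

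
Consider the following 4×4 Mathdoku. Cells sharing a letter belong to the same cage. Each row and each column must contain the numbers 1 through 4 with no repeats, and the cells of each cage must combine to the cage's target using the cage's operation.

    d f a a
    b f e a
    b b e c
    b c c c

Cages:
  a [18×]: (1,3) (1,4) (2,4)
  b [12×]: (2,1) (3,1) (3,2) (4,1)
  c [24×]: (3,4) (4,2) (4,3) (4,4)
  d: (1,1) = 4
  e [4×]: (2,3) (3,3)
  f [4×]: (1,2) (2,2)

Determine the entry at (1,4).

D is a freebie, so (1,1) = 4.
Row 1 now contains 4, leaving (1,2) = 1.
Cage a needs product 18; hence (1,3) = 3.
Cage a needs product 18, which forces (1,4) = 2.
Column 2 now contains 1, leaving (2,2) = 4.
4 is placed in row 2, so (2,3) = 1.
The 3 cells of cage a must have product 18, leaving (2,4) = 3.
Column 2 now contains 1; hence (3,2) = 2.
Column 3 now contains 1, so (3,3) = 4.
Row 3 already has 4, leaving (3,4) = 1.
Column 2 already has 2, which forces (4,2) = 3.
Column 3 already has 4, leaving (4,3) = 2.
Column 4 already has 1, so (4,4) = 4.
3 is placed in row 2, so (2,1) = 2.
Row 3 already has 1, which forces (3,1) = 3.
2 is placed in row 4; hence (4,1) = 1.
The full grid is 4 1 3 2 / 2 4 1 3 / 3 2 4 1 / 1 3 2 4.

2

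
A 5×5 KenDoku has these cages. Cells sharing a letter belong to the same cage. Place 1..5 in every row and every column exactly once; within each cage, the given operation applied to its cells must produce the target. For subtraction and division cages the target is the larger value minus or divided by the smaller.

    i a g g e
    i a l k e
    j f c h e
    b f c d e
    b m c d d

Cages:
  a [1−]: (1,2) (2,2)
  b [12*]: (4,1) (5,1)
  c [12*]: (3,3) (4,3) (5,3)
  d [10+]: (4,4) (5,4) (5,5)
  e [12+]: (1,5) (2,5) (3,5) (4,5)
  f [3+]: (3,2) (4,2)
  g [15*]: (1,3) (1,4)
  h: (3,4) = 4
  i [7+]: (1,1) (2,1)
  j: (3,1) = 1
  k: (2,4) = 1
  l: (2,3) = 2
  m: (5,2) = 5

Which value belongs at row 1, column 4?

L is a freebie, which forces (2,3) = 2.
Cage k is given, so (2,4) = 1.
Cage j is given; hence (3,1) = 1.
Row 3 now contains 1, so (3,2) = 2.
H is a freebie, which forces (3,4) = 4.
Row 3 already has 4; hence (3,5) = 5.
2 is placed in column 2, leaving (4,2) = 1.
Cage m is given, leaving (5,2) = 5.
The 4 cells of cage e must have sum 12, which forces (1,5) = 1.
5 is placed in column 5, which forces (2,5) = 4.
Row 3 already has 4, leaving (3,3) = 3.
Cage c has product 12, which forces (4,3) = 4.
The 3 cells of cage d must have sum 10, leaving (4,4) = 5.
Cage e has sum 12, leaving (4,5) = 2.
The 3 cells of cage c must have product 12, so (5,3) = 1.
Column 5 now contains 2; hence (5,5) = 3.
The two cells of cage a must have difference 1, leaving (1,2) = 4.
Column 3 now contains 3, leaving (1,3) = 5.
Column 4 now contains 5; hence (1,4) = 3.
4 is placed in row 2, so (2,2) = 3.
Row 4 already has 4, so (4,1) = 3.
3 is placed in row 5, which forces (5,1) = 4.
3 is placed in row 5, which forces (5,4) = 2.
Row 1 now contains 4, leaving (1,1) = 2.
3 is placed in row 2, which forces (2,1) = 5.
Filled in: 2 4 5 3 1 / 5 3 2 1 4 / 1 2 3 4 5 / 3 1 4 5 2 / 4 5 1 2 3.

3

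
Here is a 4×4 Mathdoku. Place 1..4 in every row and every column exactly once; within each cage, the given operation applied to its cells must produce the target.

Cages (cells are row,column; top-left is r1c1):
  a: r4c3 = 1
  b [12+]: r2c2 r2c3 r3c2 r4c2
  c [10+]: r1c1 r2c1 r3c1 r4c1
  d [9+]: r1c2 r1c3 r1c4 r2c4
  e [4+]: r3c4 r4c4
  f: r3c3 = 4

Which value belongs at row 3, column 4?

1

Cage f is given, so r3c3 = 4.
Cage a is a single given cell, which forces r4c3 = 1.
1 is placed in row 4; hence r4c4 = 3.
Column 3 now contains 4; hence r2c3 = 3.
The 4 cells of cage b must have sum 12, which forces r3c2 = 3.
Column 4 now contains 3, leaving r3c4 = 1.
Cage c needs sum 10; hence r1c1 = 3.
The 4 cells of cage d must have sum 9; hence r1c2 = 1.
3 is placed in column 3, which forces r1c3 = 2.
Column 4 already has 1, which forces r1c4 = 4.
Cage c needs sum 10, leaving r2c1 = 1.
Column 4 already has 1, leaving r2c4 = 2.
Row 3 now contains 1, so r3c1 = 2.
Cage c needs sum 10, so r4c1 = 4.
Row 4 already has 4, leaving r4c2 = 2.
2 is placed in row 2, so r2c2 = 4.
Completed grid: 3 1 2 4 / 1 4 3 2 / 2 3 4 1 / 4 2 1 3.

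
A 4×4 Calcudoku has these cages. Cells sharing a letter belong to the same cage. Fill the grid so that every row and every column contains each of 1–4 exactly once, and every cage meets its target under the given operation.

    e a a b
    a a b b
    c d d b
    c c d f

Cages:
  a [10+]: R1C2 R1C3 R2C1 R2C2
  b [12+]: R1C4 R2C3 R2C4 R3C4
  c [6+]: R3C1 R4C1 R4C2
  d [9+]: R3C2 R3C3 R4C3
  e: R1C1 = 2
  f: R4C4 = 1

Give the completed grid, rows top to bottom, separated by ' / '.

2 4 1 3 / 4 1 3 2 / 1 3 2 4 / 3 2 4 1

Cage e is a single given cell, so R1C1 = 2.
Cage f is given, so R4C4 = 1.
Cage b has sum 12, leaving R2C3 = 3.
Cage c needs sum 6, leaving R3C1 = 1.
Cage c needs sum 6, which forces R4C1 = 3.
Cage c needs sum 6, so R4C2 = 2.
Row 4 already has 2, leaving R4C3 = 4.
Cage a needs sum 10, leaving R1C2 = 4.
Column 3 now contains 4; hence R1C3 = 1.
4 is placed in row 1, which forces R1C4 = 3.
Column 1 already has 1, so R2C1 = 4.
Cage a needs sum 10, leaving R2C2 = 1.
Row 2 now contains 4, leaving R2C4 = 2.
The 3 cells of cage d must have sum 9, leaving R3C2 = 3.
Column 3 now contains 4, so R3C3 = 2.
Column 4 now contains 2, which forces R3C4 = 4.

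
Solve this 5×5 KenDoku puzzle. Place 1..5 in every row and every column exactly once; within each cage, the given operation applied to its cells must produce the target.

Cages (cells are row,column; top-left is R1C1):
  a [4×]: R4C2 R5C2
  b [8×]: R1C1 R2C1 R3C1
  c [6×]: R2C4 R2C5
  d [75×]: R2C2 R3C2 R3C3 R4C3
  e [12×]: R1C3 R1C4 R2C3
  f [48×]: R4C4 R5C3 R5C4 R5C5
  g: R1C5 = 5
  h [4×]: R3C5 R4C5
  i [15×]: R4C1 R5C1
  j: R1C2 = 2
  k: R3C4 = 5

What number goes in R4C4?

J is a freebie, leaving R1C2 = 2.
Cage g is a single given cell; hence R1C5 = 5.
Cage k is a single given cell, leaving R3C4 = 5.
Cage d has product 75; hence R2C2 = 5.
The 4 cells of cage d must have product 75; hence R4C3 = 5.
5 is placed in row 4, which forces R4C1 = 3.
Cage i needs two cells with product 15, which forces R5C1 = 5.
Row 3 needs a 2, and only R3C1 is open for it.
Row 3 needs a 4, and only R3C5 is open for it.
Column 5 already has 4, leaving R4C5 = 1.
Row 4 now contains 1, so R4C2 = 4.
Row 4 now contains 4, so R4C4 = 2.
The two cells of cage a must have product 4; hence R5C2 = 1.
Column 4 now contains 2, so R2C4 = 3.
Cage c's pair has product 6, which forces R2C5 = 2.
Column 2 already has 1, so R3C2 = 3.
Cage d has product 75; hence R3C3 = 1.
3 is placed in column 4; hence R5C4 = 4.
2 is placed in column 5, so R5C5 = 3.
The 3 cells of cage e must have product 12; hence R1C3 = 3.
4 is placed in column 4, so R1C4 = 1.
Column 3 already has 1; hence R2C3 = 4.
Row 5 already has 3, which forces R5C3 = 2.
1 is placed in row 1, which forces R1C1 = 4.
Row 2 already has 4, leaving R2C1 = 1.
The full grid is 4 2 3 1 5 / 1 5 4 3 2 / 2 3 1 5 4 / 3 4 5 2 1 / 5 1 2 4 3.

2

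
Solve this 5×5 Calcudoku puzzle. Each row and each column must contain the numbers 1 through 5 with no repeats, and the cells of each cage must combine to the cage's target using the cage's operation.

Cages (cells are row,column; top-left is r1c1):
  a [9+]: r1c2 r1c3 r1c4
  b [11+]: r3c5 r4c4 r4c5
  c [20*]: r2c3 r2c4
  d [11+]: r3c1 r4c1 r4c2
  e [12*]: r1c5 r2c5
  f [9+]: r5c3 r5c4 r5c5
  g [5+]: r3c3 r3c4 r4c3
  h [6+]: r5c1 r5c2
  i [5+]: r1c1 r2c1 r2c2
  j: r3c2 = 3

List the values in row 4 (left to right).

Cage j is given, which forces r3c2 = 3.
3 is placed in row 3, leaving r3c3 = 1.
Row 3 already has 1; hence r3c4 = 2.
1 is placed in column 3, which forces r4c3 = 2.
Row 2 needs a 2, and only r2c2 is open for it.
Cage i needs sum 5, which forces r1c1 = 2.
The 3 cells of cage i must have sum 5, leaving r2c1 = 1.
Column 1 already has 1; hence r4c1 = 3.
Row 4 now contains 3, leaving r4c5 = 1.
Column 1 already has 1; hence r5c1 = 5.
Column 1 already has 5, leaving r3c1 = 4.
Cage b needs sum 11, which forces r3c5 = 5.
The 3 cells of cage d must have sum 11, so r4c2 = 4.
Cage b needs sum 11, leaving r4c4 = 5.
The two cells of cage h must have sum 6, which forces r5c2 = 1.
Cage f has sum 9, which forces r5c5 = 2.
1 is placed in column 2, so r1c2 = 5.
The 3 cells of cage a must have sum 9, which forces r1c3 = 3.
The 3 cells of cage a must have sum 9; hence r1c4 = 1.
3 is placed in row 1, leaving r1c5 = 4.
Cage c needs two cells with product 20, leaving r2c3 = 5.
Column 4 now contains 5, so r2c4 = 4.
Column 5 already has 4, which forces r2c5 = 3.
3 is placed in column 3, leaving r5c3 = 4.
4 is placed in column 4, leaving r5c4 = 3.
Filled in: 2 5 3 1 4 / 1 2 5 4 3 / 4 3 1 2 5 / 3 4 2 5 1 / 5 1 4 3 2.

3 4 2 5 1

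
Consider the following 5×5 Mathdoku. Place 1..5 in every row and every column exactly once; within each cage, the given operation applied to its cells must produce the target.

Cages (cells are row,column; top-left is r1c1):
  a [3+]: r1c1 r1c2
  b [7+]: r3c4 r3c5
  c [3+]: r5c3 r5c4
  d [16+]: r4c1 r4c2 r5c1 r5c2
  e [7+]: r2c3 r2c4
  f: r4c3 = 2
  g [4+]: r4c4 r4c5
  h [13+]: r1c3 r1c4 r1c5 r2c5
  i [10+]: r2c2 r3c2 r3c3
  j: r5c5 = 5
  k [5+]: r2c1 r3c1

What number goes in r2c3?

Cage f is a single given cell; hence r4c3 = 2.
2 is placed in column 3, leaving r5c3 = 1.
1 is placed in row 5; hence r5c4 = 2.
Cage j is given, so r5c5 = 5.
Row 2 needs a 5, and only r2c2 is open for it.
The 4 cells of cage d must have sum 16, leaving r4c1 = 5.
Column 2 already has 5; hence r4c2 = 4.
The 4 cells of cage d must have sum 16, so r5c1 = 4.
Cage d has sum 16; hence r5c2 = 3.
In row 2, 1 can only go at r2c5, so r2c5 = 1.
The two cells of cage g must have sum 4, leaving r4c4 = 1.
Column 5 already has 1, which forces r4c5 = 3.
3 is placed in column 5, which forces r1c5 = 4.
Column 5 now contains 4, which forces r3c5 = 2.
The two cells of cage k must have sum 5, so r2c1 = 2.
2 is placed in row 3, leaving r3c1 = 3.
2 is placed in row 3, which forces r3c2 = 1.
Cage i needs sum 10, leaving r3c3 = 4.
Cage b's pair has sum 7, leaving r3c4 = 5.
2 is placed in column 1, leaving r1c1 = 1.
1 is placed in column 2, so r1c2 = 2.
Cage h needs sum 13, which forces r1c3 = 5.
Column 4 already has 5; hence r1c4 = 3.
Column 3 now contains 4, leaving r2c3 = 3.
Cage e needs two cells with sum 7; hence r2c4 = 4.
Completed grid: 1 2 5 3 4 / 2 5 3 4 1 / 3 1 4 5 2 / 5 4 2 1 3 / 4 3 1 2 5.

3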